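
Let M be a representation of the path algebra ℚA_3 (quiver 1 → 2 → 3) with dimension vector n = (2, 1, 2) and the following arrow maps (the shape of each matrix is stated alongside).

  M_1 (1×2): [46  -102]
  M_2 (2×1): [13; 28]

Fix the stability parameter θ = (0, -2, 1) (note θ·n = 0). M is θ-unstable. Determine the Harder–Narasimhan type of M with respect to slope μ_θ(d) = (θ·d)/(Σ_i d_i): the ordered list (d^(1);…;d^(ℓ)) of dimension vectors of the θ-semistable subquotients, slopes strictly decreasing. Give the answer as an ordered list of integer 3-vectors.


Via rank(M_{q-1}∘⋯∘M_p): M ≅ I[1,1], I[1,3], I[3,3].
μ_θ-semistable layers: μ^(1)=1; μ^(2)=0; μ^(3)=-1

((0, 0, 2); (1, 0, 0); (1, 1, 0))


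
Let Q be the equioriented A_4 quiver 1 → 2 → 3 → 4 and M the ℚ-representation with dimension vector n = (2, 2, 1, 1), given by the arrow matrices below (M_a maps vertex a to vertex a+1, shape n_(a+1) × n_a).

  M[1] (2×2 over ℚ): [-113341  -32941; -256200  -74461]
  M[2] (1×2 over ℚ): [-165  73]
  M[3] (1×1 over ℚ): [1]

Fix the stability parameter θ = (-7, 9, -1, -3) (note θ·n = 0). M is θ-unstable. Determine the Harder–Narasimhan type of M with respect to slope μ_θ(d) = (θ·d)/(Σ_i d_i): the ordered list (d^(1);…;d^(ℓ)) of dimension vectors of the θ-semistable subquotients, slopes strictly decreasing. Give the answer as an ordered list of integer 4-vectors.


Barcode: M ≅ I[1,2], I[1,4]. HN layers by μ_θ (3 steps, strictly decreasing):
  μ^(1)=9; μ^(2)=5/3; μ^(3)=-7

((0, 1, 0, 0); (0, 1, 1, 1); (2, 0, 0, 0))


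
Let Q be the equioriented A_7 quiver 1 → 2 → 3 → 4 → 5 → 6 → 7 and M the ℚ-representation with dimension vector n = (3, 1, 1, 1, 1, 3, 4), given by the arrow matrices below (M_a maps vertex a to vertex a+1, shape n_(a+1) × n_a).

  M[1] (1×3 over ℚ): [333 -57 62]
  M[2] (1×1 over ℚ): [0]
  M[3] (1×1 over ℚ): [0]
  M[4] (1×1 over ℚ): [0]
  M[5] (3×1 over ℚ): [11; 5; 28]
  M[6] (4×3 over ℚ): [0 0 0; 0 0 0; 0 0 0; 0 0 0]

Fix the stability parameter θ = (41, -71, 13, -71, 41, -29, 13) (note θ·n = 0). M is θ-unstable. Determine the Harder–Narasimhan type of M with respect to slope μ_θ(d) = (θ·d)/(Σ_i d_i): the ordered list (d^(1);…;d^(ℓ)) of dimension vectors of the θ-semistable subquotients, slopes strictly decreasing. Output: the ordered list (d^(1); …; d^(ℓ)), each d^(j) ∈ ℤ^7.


Via rank(M_{q-1}∘⋯∘M_p): M ≅ I[1,1]^2, I[1,2], I[3,3], I[4,4], I[5,6], I[6,6]^2, I[7,7]^4.
μ_θ-semistable layers: μ^(1)=41; μ^(2)=13; μ^(3)=6; μ^(4)=-15; μ^(5)=-29; μ^(6)=-71

((2, 0, 0, 0, 0, 0, 0); (0, 0, 1, 0, 0, 0, 4); (0, 0, 0, 0, 1, 1, 0); (1, 1, 0, 0, 0, 0, 0); (0, 0, 0, 0, 0, 2, 0); (0, 0, 0, 1, 0, 0, 0))


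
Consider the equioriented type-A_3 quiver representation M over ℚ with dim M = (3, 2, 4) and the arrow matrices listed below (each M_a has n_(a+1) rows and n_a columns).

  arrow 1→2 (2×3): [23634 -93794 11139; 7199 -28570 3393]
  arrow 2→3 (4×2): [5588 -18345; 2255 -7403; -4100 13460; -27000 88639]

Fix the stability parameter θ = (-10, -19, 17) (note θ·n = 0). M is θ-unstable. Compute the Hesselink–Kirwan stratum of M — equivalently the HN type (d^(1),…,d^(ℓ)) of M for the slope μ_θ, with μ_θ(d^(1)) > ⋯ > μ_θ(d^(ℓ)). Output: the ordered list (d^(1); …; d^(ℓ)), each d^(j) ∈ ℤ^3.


Via rank(M_{q-1}∘⋯∘M_p): M ≅ I[1,1], I[1,3]^2, I[3,3]^2.
μ_θ-semistable layers: μ^(1)=17; μ^(2)=-10; μ^(3)=-29/2

((0, 0, 4); (1, 0, 0); (2, 2, 0))


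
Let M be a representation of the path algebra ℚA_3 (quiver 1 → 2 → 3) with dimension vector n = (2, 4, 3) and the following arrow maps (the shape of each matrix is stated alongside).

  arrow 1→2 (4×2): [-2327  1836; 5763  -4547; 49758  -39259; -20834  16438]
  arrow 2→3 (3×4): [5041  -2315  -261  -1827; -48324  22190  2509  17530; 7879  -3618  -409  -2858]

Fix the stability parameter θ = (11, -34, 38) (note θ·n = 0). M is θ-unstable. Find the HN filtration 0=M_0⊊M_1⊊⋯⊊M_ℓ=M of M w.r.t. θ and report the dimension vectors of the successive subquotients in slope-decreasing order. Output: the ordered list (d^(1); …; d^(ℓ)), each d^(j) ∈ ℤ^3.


Interval decomposition of M: I[1,3]^2, I[2,2], I[2,3].
HN type (ℓ=3): μ^(1)=38; μ^(2)=-23/2; μ^(3)=-34

((0, 0, 3); (2, 2, 0); (0, 2, 0))


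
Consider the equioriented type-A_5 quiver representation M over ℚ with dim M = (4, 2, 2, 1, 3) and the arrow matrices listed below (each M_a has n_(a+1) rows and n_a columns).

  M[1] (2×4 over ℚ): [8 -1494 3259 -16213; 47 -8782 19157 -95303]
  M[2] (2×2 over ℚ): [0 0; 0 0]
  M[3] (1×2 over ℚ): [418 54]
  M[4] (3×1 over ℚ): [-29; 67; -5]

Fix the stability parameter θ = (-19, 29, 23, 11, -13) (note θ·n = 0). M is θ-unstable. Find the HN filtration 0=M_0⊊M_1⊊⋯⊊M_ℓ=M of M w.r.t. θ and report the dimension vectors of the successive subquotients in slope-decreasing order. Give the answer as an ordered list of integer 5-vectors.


Interval decomposition of M: I[1,1]^2, I[1,2]^2, I[3,3], I[3,5], I[5,5]^2.
HN type (ℓ=5): μ^(1)=29; μ^(2)=23; μ^(3)=7; μ^(4)=-13; μ^(5)=-19

((0, 2, 0, 0, 0); (0, 0, 1, 0, 0); (0, 0, 1, 1, 1); (0, 0, 0, 0, 2); (4, 0, 0, 0, 0))


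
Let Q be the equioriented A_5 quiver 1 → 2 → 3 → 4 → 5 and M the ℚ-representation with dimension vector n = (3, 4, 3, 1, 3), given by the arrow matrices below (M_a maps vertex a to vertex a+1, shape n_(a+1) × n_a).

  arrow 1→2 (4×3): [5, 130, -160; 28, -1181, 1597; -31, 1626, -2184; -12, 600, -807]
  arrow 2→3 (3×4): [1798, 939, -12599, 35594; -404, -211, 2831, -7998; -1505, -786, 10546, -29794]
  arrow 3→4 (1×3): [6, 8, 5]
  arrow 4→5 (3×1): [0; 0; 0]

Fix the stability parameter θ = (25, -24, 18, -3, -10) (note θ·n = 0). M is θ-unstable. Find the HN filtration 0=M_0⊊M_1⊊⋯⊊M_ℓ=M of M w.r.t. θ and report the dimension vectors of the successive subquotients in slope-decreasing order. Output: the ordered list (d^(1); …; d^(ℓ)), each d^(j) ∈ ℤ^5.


Interval decomposition of M: I[1,2], I[1,3], I[1,4], I[2,2], I[3,3], I[5,5]^3.
HN type (ℓ=5): μ^(1)=18; μ^(2)=15/2; μ^(3)=1/2; μ^(4)=-10; μ^(5)=-24

((0, 0, 2, 0, 0); (0, 0, 1, 1, 0); (3, 3, 0, 0, 0); (0, 0, 0, 0, 3); (0, 1, 0, 0, 0))


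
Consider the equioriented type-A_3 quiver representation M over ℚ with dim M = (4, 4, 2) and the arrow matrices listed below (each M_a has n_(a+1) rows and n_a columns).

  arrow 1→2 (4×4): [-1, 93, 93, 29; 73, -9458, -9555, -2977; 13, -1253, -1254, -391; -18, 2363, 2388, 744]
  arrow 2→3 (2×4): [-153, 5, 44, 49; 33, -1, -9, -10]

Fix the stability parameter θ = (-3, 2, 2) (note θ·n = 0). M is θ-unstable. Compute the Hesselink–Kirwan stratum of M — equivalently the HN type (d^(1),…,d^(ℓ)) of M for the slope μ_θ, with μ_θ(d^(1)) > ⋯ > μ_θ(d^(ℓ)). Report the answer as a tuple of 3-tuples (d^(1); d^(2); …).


Interval decomposition of M: I[1,2]^2, I[1,3]^2.
HN type (ℓ=2): μ^(1)=2; μ^(2)=-3

((0, 4, 2); (4, 0, 0))


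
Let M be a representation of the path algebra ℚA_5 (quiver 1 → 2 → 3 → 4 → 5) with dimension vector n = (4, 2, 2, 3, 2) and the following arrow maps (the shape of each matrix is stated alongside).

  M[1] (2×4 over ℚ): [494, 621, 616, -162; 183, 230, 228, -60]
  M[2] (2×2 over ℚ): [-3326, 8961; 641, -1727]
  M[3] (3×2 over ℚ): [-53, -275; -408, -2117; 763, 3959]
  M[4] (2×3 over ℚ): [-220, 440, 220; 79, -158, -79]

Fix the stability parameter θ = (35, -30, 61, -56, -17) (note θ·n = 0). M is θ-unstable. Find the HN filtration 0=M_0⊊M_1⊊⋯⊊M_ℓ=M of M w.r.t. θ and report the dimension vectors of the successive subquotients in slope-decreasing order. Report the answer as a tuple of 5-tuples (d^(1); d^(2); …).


Via rank(M_{q-1}∘⋯∘M_p): M ≅ I[1,1]^2, I[1,4]^2, I[4,5], I[5,5].
μ_θ-semistable layers: μ^(1)=35; μ^(2)=5/2; μ^(3)=-17; μ^(4)=-56

((2, 0, 0, 0, 0); (2, 2, 2, 2, 0); (0, 0, 0, 0, 2); (0, 0, 0, 1, 0))


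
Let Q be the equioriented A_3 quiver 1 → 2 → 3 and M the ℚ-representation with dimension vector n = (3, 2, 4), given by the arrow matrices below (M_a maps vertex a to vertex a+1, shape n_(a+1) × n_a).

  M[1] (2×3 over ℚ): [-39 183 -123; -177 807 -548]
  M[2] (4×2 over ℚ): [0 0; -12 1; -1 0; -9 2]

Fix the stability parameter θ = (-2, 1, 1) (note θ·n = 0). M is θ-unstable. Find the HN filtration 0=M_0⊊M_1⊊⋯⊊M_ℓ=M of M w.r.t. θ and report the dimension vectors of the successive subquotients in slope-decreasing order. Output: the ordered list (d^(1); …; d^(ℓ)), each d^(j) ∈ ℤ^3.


Barcode: M ≅ I[1,1], I[1,3]^2, I[3,3]^2. HN layers by μ_θ (2 steps, strictly decreasing):
  μ^(1)=1; μ^(2)=-2

((0, 2, 4); (3, 0, 0))


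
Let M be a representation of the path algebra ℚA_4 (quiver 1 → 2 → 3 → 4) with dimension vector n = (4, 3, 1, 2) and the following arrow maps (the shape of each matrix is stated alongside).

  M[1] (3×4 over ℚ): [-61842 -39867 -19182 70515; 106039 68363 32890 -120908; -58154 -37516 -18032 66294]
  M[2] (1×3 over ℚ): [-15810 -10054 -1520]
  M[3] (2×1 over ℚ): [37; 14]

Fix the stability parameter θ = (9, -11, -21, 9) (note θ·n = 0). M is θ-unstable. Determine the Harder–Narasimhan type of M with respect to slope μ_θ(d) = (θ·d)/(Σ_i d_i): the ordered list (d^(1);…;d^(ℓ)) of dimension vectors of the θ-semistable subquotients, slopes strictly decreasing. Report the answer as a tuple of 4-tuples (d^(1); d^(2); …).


Interval decomposition of M: I[1,1]^2, I[1,2], I[1,4], I[2,2], I[4,4].
HN type (ℓ=4): μ^(1)=9; μ^(2)=-1; μ^(3)=-23/3; μ^(4)=-11

((2, 0, 0, 2); (1, 1, 0, 0); (1, 1, 1, 0); (0, 1, 0, 0))


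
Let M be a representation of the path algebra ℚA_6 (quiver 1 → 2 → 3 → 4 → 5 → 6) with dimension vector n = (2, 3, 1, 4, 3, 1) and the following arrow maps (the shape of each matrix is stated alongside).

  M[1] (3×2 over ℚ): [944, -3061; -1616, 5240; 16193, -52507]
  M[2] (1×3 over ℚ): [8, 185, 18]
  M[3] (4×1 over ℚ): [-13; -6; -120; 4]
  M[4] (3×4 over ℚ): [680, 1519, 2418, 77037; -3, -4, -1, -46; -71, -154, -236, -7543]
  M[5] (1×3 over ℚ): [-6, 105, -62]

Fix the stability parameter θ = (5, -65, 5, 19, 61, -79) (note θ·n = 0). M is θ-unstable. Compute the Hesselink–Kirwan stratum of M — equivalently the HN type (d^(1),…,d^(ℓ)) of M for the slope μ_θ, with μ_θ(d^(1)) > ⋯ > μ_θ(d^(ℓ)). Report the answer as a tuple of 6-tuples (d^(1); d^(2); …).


Via rank(M_{q-1}∘⋯∘M_p): M ≅ I[1,2], I[1,6], I[2,2], I[4,4], I[4,5]^2.
μ_θ-semistable layers: μ^(1)=61; μ^(2)=19; μ^(3)=3/2; μ^(4)=-30; μ^(5)=-65

((0, 0, 0, 0, 2, 0); (0, 0, 0, 3, 0, 0); (0, 0, 1, 1, 1, 1); (2, 2, 0, 0, 0, 0); (0, 1, 0, 0, 0, 0))


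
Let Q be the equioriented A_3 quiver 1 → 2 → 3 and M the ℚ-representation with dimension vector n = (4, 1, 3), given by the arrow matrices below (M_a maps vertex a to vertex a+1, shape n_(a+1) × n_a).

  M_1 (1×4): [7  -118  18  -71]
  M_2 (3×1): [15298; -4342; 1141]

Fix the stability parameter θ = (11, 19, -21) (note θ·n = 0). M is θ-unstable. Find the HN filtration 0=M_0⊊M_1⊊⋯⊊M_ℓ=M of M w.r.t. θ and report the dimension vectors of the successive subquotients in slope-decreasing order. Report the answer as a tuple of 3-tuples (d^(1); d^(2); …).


Barcode: M ≅ I[1,1]^3, I[1,3], I[3,3]^2. HN layers by μ_θ (3 steps, strictly decreasing):
  μ^(1)=11; μ^(2)=3; μ^(3)=-21

((3, 0, 0); (1, 1, 1); (0, 0, 2))


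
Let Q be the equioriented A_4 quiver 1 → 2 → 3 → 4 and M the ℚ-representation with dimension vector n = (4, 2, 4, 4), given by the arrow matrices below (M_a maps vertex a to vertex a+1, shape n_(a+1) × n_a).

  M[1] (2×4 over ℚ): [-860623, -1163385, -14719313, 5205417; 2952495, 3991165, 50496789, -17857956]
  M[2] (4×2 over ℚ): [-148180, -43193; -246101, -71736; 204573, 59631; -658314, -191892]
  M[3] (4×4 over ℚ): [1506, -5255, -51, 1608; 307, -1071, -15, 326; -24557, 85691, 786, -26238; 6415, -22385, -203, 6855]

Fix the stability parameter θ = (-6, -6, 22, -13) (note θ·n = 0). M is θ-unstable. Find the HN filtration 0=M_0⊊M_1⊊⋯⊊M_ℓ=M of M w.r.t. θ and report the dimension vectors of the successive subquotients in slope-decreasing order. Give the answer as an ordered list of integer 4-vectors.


Barcode: M ≅ I[1,1]^2, I[1,4]^2, I[3,4]^2. HN layers by μ_θ (2 steps, strictly decreasing):
  μ^(1)=9/2; μ^(2)=-6

((0, 0, 4, 4); (4, 2, 0, 0))


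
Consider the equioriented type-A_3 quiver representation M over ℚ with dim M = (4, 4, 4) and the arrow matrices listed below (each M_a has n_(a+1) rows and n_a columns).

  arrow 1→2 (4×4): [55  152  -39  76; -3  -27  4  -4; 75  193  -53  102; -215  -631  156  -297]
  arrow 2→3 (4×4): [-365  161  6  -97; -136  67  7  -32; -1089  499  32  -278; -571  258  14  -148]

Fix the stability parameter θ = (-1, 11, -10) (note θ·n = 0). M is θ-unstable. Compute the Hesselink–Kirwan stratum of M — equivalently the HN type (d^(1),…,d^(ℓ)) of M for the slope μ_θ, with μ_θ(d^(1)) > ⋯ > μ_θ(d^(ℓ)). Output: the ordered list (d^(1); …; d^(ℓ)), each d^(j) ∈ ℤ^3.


Via rank(M_{q-1}∘⋯∘M_p): M ≅ I[1,3]^4.
μ_θ-semistable layers: μ^(1)=1/2; μ^(2)=-1

((0, 4, 4); (4, 0, 0))


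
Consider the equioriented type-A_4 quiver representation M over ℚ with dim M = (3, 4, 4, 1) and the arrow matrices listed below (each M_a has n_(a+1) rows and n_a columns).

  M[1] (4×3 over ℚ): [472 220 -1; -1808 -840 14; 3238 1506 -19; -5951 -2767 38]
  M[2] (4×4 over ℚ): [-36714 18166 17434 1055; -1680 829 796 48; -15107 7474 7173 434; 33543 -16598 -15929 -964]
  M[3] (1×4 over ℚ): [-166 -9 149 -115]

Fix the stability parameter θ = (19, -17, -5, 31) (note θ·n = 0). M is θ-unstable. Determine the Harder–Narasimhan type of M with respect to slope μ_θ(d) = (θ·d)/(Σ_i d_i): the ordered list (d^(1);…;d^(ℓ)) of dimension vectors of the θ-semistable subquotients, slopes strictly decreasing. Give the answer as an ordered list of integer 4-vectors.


Barcode: M ≅ I[1,1], I[1,3], I[1,4], I[2,2], I[2,3], I[3,3]. HN layers by μ_θ (5 steps, strictly decreasing):
  μ^(1)=31; μ^(2)=19; μ^(3)=-1; μ^(4)=-5; μ^(5)=-17

((0, 0, 0, 1); (1, 0, 0, 0); (2, 2, 2, 0); (0, 0, 2, 0); (0, 2, 0, 0))


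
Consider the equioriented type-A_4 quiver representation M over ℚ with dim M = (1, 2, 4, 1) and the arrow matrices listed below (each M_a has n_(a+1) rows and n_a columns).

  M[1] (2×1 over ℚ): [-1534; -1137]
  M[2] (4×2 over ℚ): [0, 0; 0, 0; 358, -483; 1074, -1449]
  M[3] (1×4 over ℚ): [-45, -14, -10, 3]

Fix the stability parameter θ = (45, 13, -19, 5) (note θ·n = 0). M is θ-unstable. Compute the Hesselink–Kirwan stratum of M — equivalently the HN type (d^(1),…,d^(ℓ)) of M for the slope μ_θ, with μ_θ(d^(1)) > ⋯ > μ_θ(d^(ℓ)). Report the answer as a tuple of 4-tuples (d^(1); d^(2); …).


Barcode: M ≅ I[1,4], I[2,2], I[3,3]^3. HN layers by μ_θ (3 steps, strictly decreasing):
  μ^(1)=13; μ^(2)=11; μ^(3)=-19

((0, 1, 0, 0); (1, 1, 1, 1); (0, 0, 3, 0))


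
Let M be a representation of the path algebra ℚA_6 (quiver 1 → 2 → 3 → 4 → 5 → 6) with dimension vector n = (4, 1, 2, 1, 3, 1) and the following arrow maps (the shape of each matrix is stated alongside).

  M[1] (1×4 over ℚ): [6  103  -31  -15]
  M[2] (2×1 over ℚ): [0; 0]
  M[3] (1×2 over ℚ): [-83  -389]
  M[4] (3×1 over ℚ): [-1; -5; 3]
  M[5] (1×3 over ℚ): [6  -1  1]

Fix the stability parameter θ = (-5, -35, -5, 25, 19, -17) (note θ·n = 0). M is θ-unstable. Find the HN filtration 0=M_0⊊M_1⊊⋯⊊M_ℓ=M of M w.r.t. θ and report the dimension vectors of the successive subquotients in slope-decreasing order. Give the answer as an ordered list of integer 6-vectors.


Via rank(M_{q-1}∘⋯∘M_p): M ≅ I[1,1]^3, I[1,2], I[3,3], I[3,6], I[5,5]^2.
μ_θ-semistable layers: μ^(1)=19; μ^(2)=9; μ^(3)=-5; μ^(4)=-20

((0, 0, 0, 0, 2, 0); (0, 0, 0, 1, 1, 1); (3, 0, 2, 0, 0, 0); (1, 1, 0, 0, 0, 0))


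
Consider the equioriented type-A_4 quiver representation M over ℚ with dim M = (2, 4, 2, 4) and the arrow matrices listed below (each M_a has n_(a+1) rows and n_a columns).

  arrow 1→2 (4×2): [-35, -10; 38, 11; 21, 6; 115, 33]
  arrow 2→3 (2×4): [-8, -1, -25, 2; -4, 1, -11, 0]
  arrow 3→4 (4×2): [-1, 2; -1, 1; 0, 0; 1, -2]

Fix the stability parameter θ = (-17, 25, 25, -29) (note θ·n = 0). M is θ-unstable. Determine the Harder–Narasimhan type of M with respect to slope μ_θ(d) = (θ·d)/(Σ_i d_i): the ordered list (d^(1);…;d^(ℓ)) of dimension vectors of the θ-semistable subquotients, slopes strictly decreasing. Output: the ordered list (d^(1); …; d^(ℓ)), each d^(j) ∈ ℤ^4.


Barcode: M ≅ I[1,2], I[1,4], I[2,2], I[2,4], I[4,4]^2. HN layers by μ_θ (4 steps, strictly decreasing):
  μ^(1)=25; μ^(2)=7; μ^(3)=-17; μ^(4)=-29

((0, 2, 0, 0); (0, 2, 2, 2); (2, 0, 0, 0); (0, 0, 0, 2))


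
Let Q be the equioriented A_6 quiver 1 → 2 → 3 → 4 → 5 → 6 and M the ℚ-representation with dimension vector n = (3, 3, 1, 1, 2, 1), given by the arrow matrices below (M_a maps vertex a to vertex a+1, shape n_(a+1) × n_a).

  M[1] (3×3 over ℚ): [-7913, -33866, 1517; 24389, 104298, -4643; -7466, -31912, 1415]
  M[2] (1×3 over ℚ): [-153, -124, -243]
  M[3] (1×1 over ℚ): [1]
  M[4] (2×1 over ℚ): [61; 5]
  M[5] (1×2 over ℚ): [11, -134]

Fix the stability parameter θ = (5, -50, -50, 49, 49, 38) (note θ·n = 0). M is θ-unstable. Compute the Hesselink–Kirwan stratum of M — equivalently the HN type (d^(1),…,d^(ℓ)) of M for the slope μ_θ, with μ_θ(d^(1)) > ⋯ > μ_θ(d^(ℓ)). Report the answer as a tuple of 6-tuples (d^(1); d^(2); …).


Via rank(M_{q-1}∘⋯∘M_p): M ≅ I[1,1], I[1,2], I[1,6], I[2,2], I[5,5].
μ_θ-semistable layers: μ^(1)=49; μ^(2)=136/3; μ^(3)=5; μ^(4)=-45/2; μ^(5)=-95/3; μ^(6)=-50

((0, 0, 0, 0, 1, 0); (0, 0, 0, 1, 1, 1); (1, 0, 0, 0, 0, 0); (1, 1, 0, 0, 0, 0); (1, 1, 1, 0, 0, 0); (0, 1, 0, 0, 0, 0))


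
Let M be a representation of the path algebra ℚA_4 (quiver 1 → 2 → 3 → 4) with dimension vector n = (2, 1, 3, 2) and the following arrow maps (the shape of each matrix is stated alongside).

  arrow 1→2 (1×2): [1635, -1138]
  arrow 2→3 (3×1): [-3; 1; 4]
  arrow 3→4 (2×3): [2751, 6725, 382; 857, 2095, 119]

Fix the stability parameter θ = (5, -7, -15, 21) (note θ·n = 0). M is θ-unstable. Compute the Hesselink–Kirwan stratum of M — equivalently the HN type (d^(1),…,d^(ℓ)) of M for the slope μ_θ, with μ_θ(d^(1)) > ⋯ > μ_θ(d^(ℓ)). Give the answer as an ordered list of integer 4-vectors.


Via rank(M_{q-1}∘⋯∘M_p): M ≅ I[1,1], I[1,3], I[3,4]^2.
μ_θ-semistable layers: μ^(1)=21; μ^(2)=5; μ^(3)=-17/3; μ^(4)=-15

((0, 0, 0, 2); (1, 0, 0, 0); (1, 1, 1, 0); (0, 0, 2, 0))


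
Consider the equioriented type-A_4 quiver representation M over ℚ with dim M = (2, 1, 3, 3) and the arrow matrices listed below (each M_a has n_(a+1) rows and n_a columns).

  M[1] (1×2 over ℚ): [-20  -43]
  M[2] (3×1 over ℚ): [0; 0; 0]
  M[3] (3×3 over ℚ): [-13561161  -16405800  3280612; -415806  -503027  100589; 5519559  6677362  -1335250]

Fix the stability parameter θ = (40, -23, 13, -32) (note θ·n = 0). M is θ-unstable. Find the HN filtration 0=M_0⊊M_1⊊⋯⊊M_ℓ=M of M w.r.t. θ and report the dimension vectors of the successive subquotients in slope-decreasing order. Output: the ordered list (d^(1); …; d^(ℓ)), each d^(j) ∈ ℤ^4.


Via rank(M_{q-1}∘⋯∘M_p): M ≅ I[1,1], I[1,2], I[3,3], I[3,4]^2, I[4,4].
μ_θ-semistable layers: μ^(1)=40; μ^(2)=13; μ^(3)=17/2; μ^(4)=-19/2; μ^(5)=-32

((1, 0, 0, 0); (0, 0, 1, 0); (1, 1, 0, 0); (0, 0, 2, 2); (0, 0, 0, 1))


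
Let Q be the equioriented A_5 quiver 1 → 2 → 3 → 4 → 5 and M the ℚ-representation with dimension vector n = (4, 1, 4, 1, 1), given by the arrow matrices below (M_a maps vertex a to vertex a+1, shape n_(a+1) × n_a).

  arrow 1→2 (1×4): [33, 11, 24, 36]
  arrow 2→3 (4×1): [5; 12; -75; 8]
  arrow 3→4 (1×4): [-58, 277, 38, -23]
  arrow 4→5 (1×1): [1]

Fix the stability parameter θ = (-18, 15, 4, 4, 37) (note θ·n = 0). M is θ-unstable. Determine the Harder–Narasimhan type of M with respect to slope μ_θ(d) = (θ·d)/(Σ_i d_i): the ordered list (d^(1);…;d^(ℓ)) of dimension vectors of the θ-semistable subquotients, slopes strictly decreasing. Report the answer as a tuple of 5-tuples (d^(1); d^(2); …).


Interval decomposition of M: I[1,1]^3, I[1,3], I[3,3]^2, I[3,5].
HN type (ℓ=4): μ^(1)=37; μ^(2)=19/2; μ^(3)=4; μ^(4)=-18

((0, 0, 0, 0, 1); (0, 1, 1, 0, 0); (0, 0, 3, 1, 0); (4, 0, 0, 0, 0))


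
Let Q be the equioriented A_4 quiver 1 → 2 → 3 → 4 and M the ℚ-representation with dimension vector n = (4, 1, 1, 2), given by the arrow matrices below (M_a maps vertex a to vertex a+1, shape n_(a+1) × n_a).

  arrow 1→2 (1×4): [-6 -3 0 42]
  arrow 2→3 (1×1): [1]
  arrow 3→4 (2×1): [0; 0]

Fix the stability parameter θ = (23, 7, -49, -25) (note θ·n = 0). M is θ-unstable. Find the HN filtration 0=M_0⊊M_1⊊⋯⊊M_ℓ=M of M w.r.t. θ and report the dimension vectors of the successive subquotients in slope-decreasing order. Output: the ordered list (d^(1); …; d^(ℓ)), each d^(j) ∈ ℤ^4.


Barcode: M ≅ I[1,1]^3, I[1,3], I[4,4]^2. HN layers by μ_θ (3 steps, strictly decreasing):
  μ^(1)=23; μ^(2)=-19/3; μ^(3)=-25

((3, 0, 0, 0); (1, 1, 1, 0); (0, 0, 0, 2))


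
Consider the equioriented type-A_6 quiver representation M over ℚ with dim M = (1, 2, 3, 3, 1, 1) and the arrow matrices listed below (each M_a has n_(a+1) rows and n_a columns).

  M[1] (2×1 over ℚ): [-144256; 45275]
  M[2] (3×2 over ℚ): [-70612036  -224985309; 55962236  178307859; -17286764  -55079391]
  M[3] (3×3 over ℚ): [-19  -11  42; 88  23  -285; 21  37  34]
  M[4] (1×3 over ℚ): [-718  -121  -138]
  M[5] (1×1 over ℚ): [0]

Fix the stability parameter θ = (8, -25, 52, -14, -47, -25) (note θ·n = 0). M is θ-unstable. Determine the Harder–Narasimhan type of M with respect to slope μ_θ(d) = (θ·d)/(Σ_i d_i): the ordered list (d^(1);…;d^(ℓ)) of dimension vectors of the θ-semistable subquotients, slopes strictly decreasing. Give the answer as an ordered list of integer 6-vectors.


Barcode: M ≅ I[1,3], I[2,2], I[3,4], I[3,5], I[4,4], I[6,6]. HN layers by μ_θ (6 steps, strictly decreasing):
  μ^(1)=52; μ^(2)=19; μ^(3)=-3; μ^(4)=-17/2; μ^(5)=-14; μ^(6)=-25

((0, 0, 1, 0, 0, 0); (0, 0, 1, 1, 0, 0); (0, 0, 1, 1, 1, 0); (1, 1, 0, 0, 0, 0); (0, 0, 0, 1, 0, 0); (0, 1, 0, 0, 0, 1))


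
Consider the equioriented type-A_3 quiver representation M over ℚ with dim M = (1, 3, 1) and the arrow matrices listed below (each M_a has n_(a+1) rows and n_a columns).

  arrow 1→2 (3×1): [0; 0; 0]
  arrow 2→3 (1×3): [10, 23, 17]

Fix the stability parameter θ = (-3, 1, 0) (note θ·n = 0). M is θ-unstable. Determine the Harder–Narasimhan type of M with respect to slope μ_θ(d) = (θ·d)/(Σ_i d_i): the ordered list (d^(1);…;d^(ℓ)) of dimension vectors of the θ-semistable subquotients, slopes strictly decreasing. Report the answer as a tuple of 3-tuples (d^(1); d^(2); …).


Interval decomposition of M: I[1,1], I[2,2]^2, I[2,3].
HN type (ℓ=3): μ^(1)=1; μ^(2)=1/2; μ^(3)=-3

((0, 2, 0); (0, 1, 1); (1, 0, 0))


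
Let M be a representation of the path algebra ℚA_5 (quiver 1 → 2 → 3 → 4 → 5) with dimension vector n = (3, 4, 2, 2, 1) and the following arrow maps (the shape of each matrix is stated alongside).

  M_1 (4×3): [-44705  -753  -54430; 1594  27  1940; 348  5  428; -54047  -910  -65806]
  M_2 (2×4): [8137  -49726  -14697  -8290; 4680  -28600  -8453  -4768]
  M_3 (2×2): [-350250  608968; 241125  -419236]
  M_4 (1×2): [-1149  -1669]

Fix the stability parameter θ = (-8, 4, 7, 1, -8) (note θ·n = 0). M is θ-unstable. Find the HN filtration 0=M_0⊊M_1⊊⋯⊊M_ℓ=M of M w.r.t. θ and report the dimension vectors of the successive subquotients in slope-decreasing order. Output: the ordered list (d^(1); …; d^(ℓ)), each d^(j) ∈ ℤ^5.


Interval decomposition of M: I[1,2], I[1,3], I[1,5], I[2,2], I[4,4].
HN type (ℓ=4): μ^(1)=7; μ^(2)=4; μ^(3)=1; μ^(4)=-8

((0, 0, 1, 0, 0); (0, 3, 0, 0, 0); (0, 1, 1, 2, 1); (3, 0, 0, 0, 0))


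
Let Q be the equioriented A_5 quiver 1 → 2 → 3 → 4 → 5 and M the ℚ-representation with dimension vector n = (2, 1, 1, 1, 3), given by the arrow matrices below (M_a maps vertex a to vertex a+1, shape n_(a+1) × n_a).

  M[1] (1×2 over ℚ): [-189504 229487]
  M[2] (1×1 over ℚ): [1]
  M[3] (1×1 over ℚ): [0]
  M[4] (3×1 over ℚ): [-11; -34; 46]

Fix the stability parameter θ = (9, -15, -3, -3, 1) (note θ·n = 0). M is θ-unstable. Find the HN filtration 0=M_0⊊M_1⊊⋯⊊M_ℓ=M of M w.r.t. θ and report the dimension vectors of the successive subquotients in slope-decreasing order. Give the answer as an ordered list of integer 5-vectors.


Barcode: M ≅ I[1,1], I[1,3], I[4,5], I[5,5]^2. HN layers by μ_θ (3 steps, strictly decreasing):
  μ^(1)=9; μ^(2)=1; μ^(3)=-3

((1, 0, 0, 0, 0); (0, 0, 0, 0, 3); (1, 1, 1, 1, 0))


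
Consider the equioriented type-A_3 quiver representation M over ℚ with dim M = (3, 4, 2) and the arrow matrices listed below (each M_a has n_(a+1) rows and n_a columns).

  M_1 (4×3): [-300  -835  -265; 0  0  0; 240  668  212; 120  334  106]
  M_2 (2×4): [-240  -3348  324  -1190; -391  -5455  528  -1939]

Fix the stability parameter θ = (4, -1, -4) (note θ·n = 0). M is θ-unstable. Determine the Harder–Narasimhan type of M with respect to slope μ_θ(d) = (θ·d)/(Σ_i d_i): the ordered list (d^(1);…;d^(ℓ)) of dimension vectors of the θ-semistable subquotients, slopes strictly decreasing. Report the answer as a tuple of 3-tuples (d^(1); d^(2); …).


Interval decomposition of M: I[1,1]^2, I[1,3], I[2,2]^2, I[2,3].
HN type (ℓ=4): μ^(1)=4; μ^(2)=-1/3; μ^(3)=-1; μ^(4)=-5/2

((2, 0, 0); (1, 1, 1); (0, 2, 0); (0, 1, 1))


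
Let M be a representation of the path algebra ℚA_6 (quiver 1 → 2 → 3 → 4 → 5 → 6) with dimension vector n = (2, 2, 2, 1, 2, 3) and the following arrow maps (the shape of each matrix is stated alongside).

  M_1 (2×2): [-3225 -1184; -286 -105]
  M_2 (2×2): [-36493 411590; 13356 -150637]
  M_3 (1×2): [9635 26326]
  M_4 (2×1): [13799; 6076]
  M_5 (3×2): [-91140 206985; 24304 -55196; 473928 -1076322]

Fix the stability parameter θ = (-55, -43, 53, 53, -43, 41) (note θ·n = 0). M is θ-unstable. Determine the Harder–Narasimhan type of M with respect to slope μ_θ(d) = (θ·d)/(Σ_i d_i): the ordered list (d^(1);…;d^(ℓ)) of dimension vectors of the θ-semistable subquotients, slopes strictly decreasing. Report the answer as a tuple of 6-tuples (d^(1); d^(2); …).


Barcode: M ≅ I[1,3], I[1,5], I[5,6], I[6,6]^2. HN layers by μ_θ (5 steps, strictly decreasing):
  μ^(1)=53; μ^(2)=41; μ^(3)=21; μ^(4)=-43; μ^(5)=-55

((0, 0, 1, 0, 0, 0); (0, 0, 0, 0, 0, 3); (0, 0, 1, 1, 1, 0); (0, 2, 0, 0, 1, 0); (2, 0, 0, 0, 0, 0))


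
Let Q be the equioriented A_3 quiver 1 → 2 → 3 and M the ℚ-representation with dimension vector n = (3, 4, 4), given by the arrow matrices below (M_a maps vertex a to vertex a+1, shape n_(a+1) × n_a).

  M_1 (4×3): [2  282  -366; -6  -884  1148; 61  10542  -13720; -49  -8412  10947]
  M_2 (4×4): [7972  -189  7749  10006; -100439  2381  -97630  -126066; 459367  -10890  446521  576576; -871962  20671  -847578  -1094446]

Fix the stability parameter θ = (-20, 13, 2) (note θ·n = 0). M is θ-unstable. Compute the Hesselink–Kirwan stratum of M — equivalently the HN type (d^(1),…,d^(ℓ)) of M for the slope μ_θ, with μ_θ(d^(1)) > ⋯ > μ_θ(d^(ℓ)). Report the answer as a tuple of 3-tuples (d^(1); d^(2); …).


Barcode: M ≅ I[1,3]^3, I[2,2], I[3,3]. HN layers by μ_θ (4 steps, strictly decreasing):
  μ^(1)=13; μ^(2)=15/2; μ^(3)=2; μ^(4)=-20

((0, 1, 0); (0, 3, 3); (0, 0, 1); (3, 0, 0))


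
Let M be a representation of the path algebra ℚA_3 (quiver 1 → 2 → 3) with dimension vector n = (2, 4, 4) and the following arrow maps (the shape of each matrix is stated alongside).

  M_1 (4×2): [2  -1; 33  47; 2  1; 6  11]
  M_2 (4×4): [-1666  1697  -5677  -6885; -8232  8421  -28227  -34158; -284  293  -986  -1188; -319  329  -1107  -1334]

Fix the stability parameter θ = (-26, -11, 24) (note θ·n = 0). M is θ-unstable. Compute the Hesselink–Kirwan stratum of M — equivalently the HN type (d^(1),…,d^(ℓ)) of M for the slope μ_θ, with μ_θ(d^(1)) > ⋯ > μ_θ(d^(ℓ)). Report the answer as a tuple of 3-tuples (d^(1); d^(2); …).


Barcode: M ≅ I[1,3]^2, I[2,3]^2. HN layers by μ_θ (3 steps, strictly decreasing):
  μ^(1)=24; μ^(2)=-11; μ^(3)=-26

((0, 0, 4); (0, 4, 0); (2, 0, 0))


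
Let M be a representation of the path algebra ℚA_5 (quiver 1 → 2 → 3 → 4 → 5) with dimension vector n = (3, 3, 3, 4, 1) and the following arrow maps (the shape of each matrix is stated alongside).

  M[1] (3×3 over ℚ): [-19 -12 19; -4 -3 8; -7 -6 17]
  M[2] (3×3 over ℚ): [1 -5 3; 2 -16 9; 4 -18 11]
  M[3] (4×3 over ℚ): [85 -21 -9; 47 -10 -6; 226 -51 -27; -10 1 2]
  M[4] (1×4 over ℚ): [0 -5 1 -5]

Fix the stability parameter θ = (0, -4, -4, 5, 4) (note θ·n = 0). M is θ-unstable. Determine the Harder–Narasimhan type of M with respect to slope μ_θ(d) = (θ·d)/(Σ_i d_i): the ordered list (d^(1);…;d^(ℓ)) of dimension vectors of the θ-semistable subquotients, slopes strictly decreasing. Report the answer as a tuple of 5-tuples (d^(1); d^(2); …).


Barcode: M ≅ I[1,2], I[1,4], I[1,5], I[3,4], I[4,4]. HN layers by μ_θ (5 steps, strictly decreasing):
  μ^(1)=5; μ^(2)=9/2; μ^(3)=-2; μ^(4)=-8/3; μ^(5)=-4

((0, 0, 0, 3, 0); (0, 0, 0, 1, 1); (1, 1, 0, 0, 0); (2, 2, 2, 0, 0); (0, 0, 1, 0, 0))


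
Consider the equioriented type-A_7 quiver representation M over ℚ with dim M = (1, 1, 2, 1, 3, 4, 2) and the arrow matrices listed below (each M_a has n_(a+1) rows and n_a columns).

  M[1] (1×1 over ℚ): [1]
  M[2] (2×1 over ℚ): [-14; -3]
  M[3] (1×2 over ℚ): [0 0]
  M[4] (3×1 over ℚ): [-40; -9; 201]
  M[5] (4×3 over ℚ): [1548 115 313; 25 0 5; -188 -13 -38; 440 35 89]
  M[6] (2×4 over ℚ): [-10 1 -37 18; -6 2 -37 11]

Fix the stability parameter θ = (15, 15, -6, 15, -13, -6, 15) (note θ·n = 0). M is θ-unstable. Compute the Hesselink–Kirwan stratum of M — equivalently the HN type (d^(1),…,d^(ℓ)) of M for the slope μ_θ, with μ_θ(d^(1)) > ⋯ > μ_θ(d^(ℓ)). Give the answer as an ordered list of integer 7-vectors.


Barcode: M ≅ I[1,3], I[3,3], I[4,7], I[5,6], I[5,7], I[6,6]. HN layers by μ_θ (5 steps, strictly decreasing):
  μ^(1)=15; μ^(2)=8; μ^(3)=-4/3; μ^(4)=-6; μ^(5)=-13

((0, 0, 0, 0, 0, 0, 2); (1, 1, 1, 0, 0, 0, 0); (0, 0, 0, 1, 1, 1, 0); (0, 0, 1, 0, 0, 3, 0); (0, 0, 0, 0, 2, 0, 0))


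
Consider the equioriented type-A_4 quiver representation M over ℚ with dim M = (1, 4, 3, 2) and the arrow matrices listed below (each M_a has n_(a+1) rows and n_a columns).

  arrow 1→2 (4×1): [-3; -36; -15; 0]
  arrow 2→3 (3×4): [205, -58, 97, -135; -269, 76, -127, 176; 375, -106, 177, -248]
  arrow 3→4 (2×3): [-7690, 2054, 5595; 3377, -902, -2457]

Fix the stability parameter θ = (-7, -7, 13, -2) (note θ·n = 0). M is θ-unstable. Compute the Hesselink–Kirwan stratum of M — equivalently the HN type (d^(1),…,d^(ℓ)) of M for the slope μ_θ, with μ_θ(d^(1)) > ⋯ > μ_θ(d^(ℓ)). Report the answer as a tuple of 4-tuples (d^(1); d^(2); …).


Barcode: M ≅ I[1,4], I[2,2], I[2,3], I[2,4]. HN layers by μ_θ (3 steps, strictly decreasing):
  μ^(1)=13; μ^(2)=11/2; μ^(3)=-7

((0, 0, 1, 0); (0, 0, 2, 2); (1, 4, 0, 0))


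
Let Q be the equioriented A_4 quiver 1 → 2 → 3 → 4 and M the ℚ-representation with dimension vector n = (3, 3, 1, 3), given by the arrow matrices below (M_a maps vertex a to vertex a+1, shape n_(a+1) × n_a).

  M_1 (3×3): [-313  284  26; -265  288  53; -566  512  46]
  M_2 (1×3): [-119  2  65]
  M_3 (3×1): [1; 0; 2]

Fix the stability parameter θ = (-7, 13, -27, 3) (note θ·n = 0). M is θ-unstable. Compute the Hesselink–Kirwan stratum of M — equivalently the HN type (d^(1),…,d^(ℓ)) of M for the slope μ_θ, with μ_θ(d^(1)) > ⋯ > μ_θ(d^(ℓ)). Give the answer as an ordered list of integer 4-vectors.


Barcode: M ≅ I[1,1], I[1,2], I[1,4], I[2,2], I[4,4]^2. HN layers by μ_θ (3 steps, strictly decreasing):
  μ^(1)=13; μ^(2)=3; μ^(3)=-7

((0, 2, 0, 0); (0, 0, 0, 3); (3, 1, 1, 0))


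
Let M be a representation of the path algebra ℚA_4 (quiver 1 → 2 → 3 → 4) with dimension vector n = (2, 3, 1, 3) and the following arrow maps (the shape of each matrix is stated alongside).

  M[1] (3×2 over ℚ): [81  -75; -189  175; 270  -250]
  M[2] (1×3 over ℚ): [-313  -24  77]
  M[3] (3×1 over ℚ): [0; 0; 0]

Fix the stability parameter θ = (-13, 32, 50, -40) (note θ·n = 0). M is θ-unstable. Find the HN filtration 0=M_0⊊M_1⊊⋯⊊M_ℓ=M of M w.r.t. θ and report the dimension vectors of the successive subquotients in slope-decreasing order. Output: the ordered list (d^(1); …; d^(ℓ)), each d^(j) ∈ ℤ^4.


Barcode: M ≅ I[1,1], I[1,3], I[2,2]^2, I[4,4]^3. HN layers by μ_θ (4 steps, strictly decreasing):
  μ^(1)=50; μ^(2)=32; μ^(3)=-13; μ^(4)=-40

((0, 0, 1, 0); (0, 3, 0, 0); (2, 0, 0, 0); (0, 0, 0, 3))


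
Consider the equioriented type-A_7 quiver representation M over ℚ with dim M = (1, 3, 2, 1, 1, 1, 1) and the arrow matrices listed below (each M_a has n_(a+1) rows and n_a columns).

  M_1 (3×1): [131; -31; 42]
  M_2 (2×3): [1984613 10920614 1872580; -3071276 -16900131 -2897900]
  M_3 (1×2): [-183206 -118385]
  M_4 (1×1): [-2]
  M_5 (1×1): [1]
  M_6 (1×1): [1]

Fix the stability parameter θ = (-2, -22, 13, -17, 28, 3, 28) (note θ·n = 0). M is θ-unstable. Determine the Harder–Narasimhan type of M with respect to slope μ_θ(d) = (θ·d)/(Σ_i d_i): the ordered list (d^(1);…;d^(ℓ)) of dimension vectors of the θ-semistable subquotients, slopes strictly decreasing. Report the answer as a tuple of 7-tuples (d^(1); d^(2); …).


Barcode: M ≅ I[1,7], I[2,2], I[2,3]. HN layers by μ_θ (6 steps, strictly decreasing):
  μ^(1)=28; μ^(2)=31/2; μ^(3)=13; μ^(4)=-2; μ^(5)=-12; μ^(6)=-22

((0, 0, 0, 0, 0, 0, 1); (0, 0, 0, 0, 1, 1, 0); (0, 0, 1, 0, 0, 0, 0); (0, 0, 1, 1, 0, 0, 0); (1, 1, 0, 0, 0, 0, 0); (0, 2, 0, 0, 0, 0, 0))


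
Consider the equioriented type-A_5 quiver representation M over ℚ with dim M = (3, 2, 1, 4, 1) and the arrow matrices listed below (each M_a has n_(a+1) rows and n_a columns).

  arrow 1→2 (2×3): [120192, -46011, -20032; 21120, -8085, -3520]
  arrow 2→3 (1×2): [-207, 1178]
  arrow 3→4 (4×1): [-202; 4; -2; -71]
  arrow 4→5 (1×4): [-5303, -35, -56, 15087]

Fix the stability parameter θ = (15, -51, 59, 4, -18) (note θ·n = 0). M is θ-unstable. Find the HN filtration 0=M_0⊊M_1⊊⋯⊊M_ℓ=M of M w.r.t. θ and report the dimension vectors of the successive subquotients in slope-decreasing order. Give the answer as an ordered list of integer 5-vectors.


Interval decomposition of M: I[1,1]^2, I[1,5], I[2,2], I[4,4]^3.
HN type (ℓ=4): μ^(1)=15; μ^(2)=4; μ^(3)=-18; μ^(4)=-51

((2, 0, 1, 1, 1); (0, 0, 0, 3, 0); (1, 1, 0, 0, 0); (0, 1, 0, 0, 0))


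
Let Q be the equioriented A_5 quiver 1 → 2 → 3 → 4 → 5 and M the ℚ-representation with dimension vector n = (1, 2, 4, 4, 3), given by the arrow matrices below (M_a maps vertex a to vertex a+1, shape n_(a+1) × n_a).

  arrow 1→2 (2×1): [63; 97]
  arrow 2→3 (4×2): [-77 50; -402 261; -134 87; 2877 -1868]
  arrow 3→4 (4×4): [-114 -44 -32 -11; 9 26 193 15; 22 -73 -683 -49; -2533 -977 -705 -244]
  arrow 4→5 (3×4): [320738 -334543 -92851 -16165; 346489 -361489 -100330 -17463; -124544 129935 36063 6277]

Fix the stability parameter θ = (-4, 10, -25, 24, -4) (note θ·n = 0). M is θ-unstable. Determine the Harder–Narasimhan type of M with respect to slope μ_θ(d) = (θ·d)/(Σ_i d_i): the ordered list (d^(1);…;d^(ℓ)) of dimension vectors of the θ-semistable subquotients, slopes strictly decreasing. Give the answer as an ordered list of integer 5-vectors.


Via rank(M_{q-1}∘⋯∘M_p): M ≅ I[1,5], I[2,5], I[3,4], I[3,5].
μ_θ-semistable layers: μ^(1)=24; μ^(2)=10; μ^(3)=-19/3; μ^(4)=-15/2; μ^(5)=-25

((0, 0, 0, 1, 0); (0, 0, 0, 3, 3); (1, 1, 1, 0, 0); (0, 1, 1, 0, 0); (0, 0, 2, 0, 0))


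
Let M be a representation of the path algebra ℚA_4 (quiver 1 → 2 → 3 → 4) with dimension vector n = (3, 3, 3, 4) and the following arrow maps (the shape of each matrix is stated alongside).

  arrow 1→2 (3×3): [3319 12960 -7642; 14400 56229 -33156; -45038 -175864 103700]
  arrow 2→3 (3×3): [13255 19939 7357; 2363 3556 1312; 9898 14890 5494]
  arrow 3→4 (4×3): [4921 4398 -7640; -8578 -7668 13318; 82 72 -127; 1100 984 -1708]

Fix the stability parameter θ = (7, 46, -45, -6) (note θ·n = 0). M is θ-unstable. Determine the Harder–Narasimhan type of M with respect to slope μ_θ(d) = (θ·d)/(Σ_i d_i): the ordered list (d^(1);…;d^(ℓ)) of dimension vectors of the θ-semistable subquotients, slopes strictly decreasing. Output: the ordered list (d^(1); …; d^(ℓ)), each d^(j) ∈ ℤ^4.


Interval decomposition of M: I[1,1], I[1,3], I[1,4], I[2,2], I[3,4], I[4,4]^2.
HN type (ℓ=6): μ^(1)=46; μ^(2)=7; μ^(3)=8/3; μ^(4)=1/2; μ^(5)=-6; μ^(6)=-45

((0, 1, 0, 0); (1, 0, 0, 0); (1, 1, 1, 0); (1, 1, 1, 1); (0, 0, 0, 3); (0, 0, 1, 0))


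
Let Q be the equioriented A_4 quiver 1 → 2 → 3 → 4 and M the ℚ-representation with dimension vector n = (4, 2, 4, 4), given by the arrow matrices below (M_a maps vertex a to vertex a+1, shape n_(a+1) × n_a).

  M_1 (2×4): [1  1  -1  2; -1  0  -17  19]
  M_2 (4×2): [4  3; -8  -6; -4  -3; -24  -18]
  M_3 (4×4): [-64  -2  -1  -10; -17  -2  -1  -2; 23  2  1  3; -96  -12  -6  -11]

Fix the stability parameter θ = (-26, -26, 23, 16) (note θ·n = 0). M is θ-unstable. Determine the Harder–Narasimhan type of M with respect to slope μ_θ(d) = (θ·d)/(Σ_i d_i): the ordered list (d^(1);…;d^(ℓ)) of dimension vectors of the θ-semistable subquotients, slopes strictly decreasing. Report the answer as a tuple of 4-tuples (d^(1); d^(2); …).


Barcode: M ≅ I[1,1]^2, I[1,2], I[1,4], I[3,3], I[3,4]^2, I[4,4]. HN layers by μ_θ (4 steps, strictly decreasing):
  μ^(1)=23; μ^(2)=39/2; μ^(3)=16; μ^(4)=-26

((0, 0, 1, 0); (0, 0, 3, 3); (0, 0, 0, 1); (4, 2, 0, 0))


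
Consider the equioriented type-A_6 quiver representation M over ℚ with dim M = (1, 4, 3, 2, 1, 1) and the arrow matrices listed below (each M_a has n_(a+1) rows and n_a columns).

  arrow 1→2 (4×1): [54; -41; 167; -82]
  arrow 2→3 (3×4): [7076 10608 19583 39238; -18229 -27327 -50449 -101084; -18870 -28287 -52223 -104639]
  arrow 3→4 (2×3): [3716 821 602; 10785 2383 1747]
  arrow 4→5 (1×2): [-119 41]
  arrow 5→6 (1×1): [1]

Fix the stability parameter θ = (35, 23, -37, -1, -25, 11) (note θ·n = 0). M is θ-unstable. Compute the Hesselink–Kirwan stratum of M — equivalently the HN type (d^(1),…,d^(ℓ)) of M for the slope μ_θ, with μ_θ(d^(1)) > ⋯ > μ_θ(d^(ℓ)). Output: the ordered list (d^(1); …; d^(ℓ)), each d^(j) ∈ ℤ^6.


Barcode: M ≅ I[1,6], I[2,2], I[2,3], I[2,4]. HN layers by μ_θ (4 steps, strictly decreasing):
  μ^(1)=23; μ^(2)=11; μ^(3)=-1; μ^(4)=-7

((0, 1, 0, 0, 0, 0); (0, 0, 0, 0, 0, 1); (1, 1, 1, 2, 1, 0); (0, 2, 2, 0, 0, 0))


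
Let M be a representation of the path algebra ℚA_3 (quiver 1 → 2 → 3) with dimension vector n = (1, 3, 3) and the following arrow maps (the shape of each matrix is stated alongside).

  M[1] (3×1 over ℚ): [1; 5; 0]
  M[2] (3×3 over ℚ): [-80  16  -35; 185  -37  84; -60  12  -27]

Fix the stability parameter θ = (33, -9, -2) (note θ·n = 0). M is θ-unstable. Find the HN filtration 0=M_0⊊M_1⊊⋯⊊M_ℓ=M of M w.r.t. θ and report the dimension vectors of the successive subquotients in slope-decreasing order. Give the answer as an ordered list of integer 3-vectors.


Via rank(M_{q-1}∘⋯∘M_p): M ≅ I[1,2], I[2,3]^2, I[3,3].
μ_θ-semistable layers: μ^(1)=12; μ^(2)=-2; μ^(3)=-9

((1, 1, 0); (0, 0, 3); (0, 2, 0))
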